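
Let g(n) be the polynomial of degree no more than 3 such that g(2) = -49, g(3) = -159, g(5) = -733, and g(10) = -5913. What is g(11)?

Write g(n) = an^3 + bn^2 + cn + d. Substituting each data point gives a linear system:
  8a + 4b + 2c + d = -49
  27a + 9b + 3c + d = -159
  125a + 25b + 5c + d = -733
  1000a + 100b + 10c + d = -5913
Solving the system yields a = -6, b = 1, c = -1, d = -3.
So g(n) = -6n^3 + n^2 - n - 3.
Then g(11) = -7879.

-7879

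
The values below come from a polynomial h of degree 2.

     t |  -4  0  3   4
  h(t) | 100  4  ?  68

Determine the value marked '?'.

The 3 known points determine the degree-2 polynomial uniquely.
Write h(t) = at^2 + bt + c. Substituting each data point gives a linear system:
  16a - 4b + c = 100
  c = 4
  16a + 4b + c = 68
Solving the system yields a = 5, b = -4, c = 4.
So h(t) = 5t² - 4t + 4.
Then h(3) = 37.

37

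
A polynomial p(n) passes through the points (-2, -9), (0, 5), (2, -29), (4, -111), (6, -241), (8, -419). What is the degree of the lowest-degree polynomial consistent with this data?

2

Forward differences of the values at n = -2, 0, 2, 4, 6, 8:
  p  : -9  5  -29  -111  -241  -419
  Δ  : 14  -34  -82  -130  -178
  Δ^2: -48  -48  -48  -48
  Δ^3: 0  0  0
  Δ^4: 0  0
  Δ^5: 0
The second differences are constant (-48) and nonzero, while all higher differences vanish, so the minimal degree is 2.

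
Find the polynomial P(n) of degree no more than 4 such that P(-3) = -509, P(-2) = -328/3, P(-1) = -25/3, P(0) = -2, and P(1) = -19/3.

Write P(n) = an^4 + bn^3 + cn^2 + dn + e. Substituting each data point gives a linear system:
  81a - 27b + 9c - 3d + e = -509
  16a - 8b + 4c - 2d + e = -328/3
  a - b + c - d + e = -25/3
  e = -2
  a + b + c + d + e = -19/3
Solving the system yields a = -5, b = 4, c = -1/3, d = -3, e = -2.
So P(n) = -5n^4 + 4n^3 - (1/3)n^2 - 3n - 2.
Check: P(-1) = -25/3. ✓

P(n) = -5n^4 + 4n^3 - (1/3)n^2 - 3n - 2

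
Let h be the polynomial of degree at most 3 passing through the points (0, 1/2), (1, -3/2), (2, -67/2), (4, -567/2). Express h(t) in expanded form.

Using the Lagrange interpolation formula with nodes 0, 1, 2, 4:
  L_0(t) = (t - 1)(t - 2)(t - 4) / -8
  L_1(t) = t(t - 2)(t - 4) / 3
  L_2(t) = t(t - 1)(t - 4) / -4
  L_3(t) = t(t - 1)(t - 2) / 24
Then h(t) = 1/2·L_0(t) - 3/2·L_1(t) - 67/2·L_2(t) - 567/2·L_3(t).
Expanding and collecting terms gives h(t) = -4t^3 - 3t^2 + 5t + 1/2.
Check: h(4) = -567/2. ✓

h(t) = -4t^3 - 3t^2 + 5t + 1/2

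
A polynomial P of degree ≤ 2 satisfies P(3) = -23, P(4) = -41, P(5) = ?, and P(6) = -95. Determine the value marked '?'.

-65

The 3 known points determine the degree-2 polynomial uniquely.
Write P(u) = au^2 + bu + c. Substituting each data point gives a linear system:
  9a + 3b + c = -23
  16a + 4b + c = -41
  36a + 6b + c = -95
Solving the system yields a = -3, b = 3, c = -5.
So P(u) = -3u^2 + 3u - 5.
Then P(5) = -65.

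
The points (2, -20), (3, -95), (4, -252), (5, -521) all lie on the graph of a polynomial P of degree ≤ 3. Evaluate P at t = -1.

13

Forward differences of the values at t = 2, 3, 4, 5:
  P  : -20  -95  -252  -521
  Δ  : -75  -157  -269
  Δ^2: -82  -112
  Δ^3: -30
The third differences are constant, confirming degree 3.
Interpolating (Newton forward form) and evaluating at t = -1 gives P(-1) = 13.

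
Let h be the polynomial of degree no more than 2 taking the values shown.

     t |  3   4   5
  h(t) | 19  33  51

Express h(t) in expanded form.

Write h(t) = at^2 + bt + c. Substituting each data point gives a linear system:
  9a + 3b + c = 19
  16a + 4b + c = 33
  25a + 5b + c = 51
Solving the system yields a = 2, b = 0, c = 1.
So h(t) = 2t^2 + 1.
Check: h(4) = 33. ✓

h(t) = 2t^2 + 1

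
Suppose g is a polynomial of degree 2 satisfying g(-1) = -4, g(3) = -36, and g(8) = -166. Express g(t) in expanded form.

g(t) = -2t^2 - 4t - 6

Using the Lagrange interpolation formula with nodes -1, 3, 8:
  L_0(t) = (t - 3)(t - 8) / 36
  L_1(t) = (t + 1)(t - 8) / -20
  L_2(t) = (t + 1)(t - 3) / 45
Then g(t) = -4·L_0(t) - 36·L_1(t) - 166·L_2(t).
Expanding and collecting terms gives g(t) = -2t^2 - 4t - 6.
Check: g(-1) = -4. ✓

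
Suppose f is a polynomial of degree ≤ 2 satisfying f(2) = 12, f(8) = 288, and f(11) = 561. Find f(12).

Using the Lagrange interpolation formula with nodes 2, 8, 11:
  L_0(u) = (u - 8)(u - 11) / 54
  L_1(u) = (u - 2)(u - 11) / -18
  L_2(u) = (u - 2)(u - 8) / 27
Then f(u) = 12·L_0(u) + 288·L_1(u) + 561·L_2(u).
Expanding and collecting terms gives f(u) = 5u^2 - 4u.
Evaluating at u = 12: f(12) = 672.

672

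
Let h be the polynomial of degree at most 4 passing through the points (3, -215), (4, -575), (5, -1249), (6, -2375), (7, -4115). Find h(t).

h(t) = -t^4 - 5t^3 + 1

Write h(t) = at^4 + bt^3 + ct^2 + dt + e. Substituting each data point gives a linear system:
  81a + 27b + 9c + 3d + e = -215
  256a + 64b + 16c + 4d + e = -575
  625a + 125b + 25c + 5d + e = -1249
  1296a + 216b + 36c + 6d + e = -2375
  2401a + 343b + 49c + 7d + e = -4115
Solving the system yields a = -1, b = -5, c = 0, d = 0, e = 1.
So h(t) = -t^4 - 5t^3 + 1.
Check: h(3) = -215. ✓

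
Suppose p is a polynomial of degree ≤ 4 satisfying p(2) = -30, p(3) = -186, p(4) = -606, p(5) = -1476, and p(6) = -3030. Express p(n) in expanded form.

Write p(n) = an^4 + bn^3 + cn^2 + dn + e. Substituting each data point gives a linear system:
  16a + 8b + 4c + 2d + e = -30
  81a + 27b + 9c + 3d + e = -186
  256a + 64b + 16c + 4d + e = -606
  625a + 125b + 25c + 5d + e = -1476
  1296a + 216b + 36c + 6d + e = -3030
Solving the system yields a = -2, b = -3, c = 5, d = 6, e = -6.
So p(n) = -2n^4 - 3n^3 + 5n^2 + 6n - 6.
Check: p(3) = -186. ✓

p(n) = -2n^4 - 3n^3 + 5n^2 + 6n - 6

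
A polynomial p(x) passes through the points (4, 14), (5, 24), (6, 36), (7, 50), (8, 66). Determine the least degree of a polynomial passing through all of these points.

Forward differences of the values at x = 4, 5, 6, 7, 8:
  p  : 14  24  36  50  66
  Δ  : 10  12  14  16
  Δ^2: 2  2  2
  Δ^3: 0  0
  Δ^4: 0
The second differences are constant (2) and nonzero, while all higher differences vanish, so the minimal degree is 2.

2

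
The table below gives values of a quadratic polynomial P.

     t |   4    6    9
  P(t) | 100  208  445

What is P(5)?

149

Write P(t) = at^2 + bt + c. Substituting each data point gives a linear system:
  16a + 4b + c = 100
  36a + 6b + c = 208
  81a + 9b + c = 445
Solving the system yields a = 5, b = 4, c = 4.
So P(t) = 5t^2 + 4t + 4.
Then P(5) = 149.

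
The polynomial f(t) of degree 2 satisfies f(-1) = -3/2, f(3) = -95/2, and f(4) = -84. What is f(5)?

-261/2

Write f(t) = at^2 + bt + c. Substituting each data point gives a linear system:
  a - b + c = -3/2
  9a + 3b + c = -95/2
  16a + 4b + c = -84
Solving the system yields a = -5, b = -3/2, c = 2.
So f(t) = -5t^2 - (3/2)t + 2.
Then f(5) = -261/2.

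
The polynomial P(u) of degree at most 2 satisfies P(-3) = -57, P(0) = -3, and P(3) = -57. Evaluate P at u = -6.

-219

Forward differences of the values at u = -3, 0, 3:
  P  : -57  -3  -57
  Δ  : 54  -54
  Δ^2: -108
The second differences are constant, confirming degree 2.
Interpolating (Newton forward form) and evaluating at u = -6 gives P(-6) = -219.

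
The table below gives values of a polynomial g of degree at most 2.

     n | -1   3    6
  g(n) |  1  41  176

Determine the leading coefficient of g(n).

Write g(n) = an^2 + bn + c. Substituting each data point gives a linear system:
  a - b + c = 1
  9a + 3b + c = 41
  36a + 6b + c = 176
Solving the system yields a = 5, b = 0, c = -4.
So g(n) = 5n² - 4.
The leading coefficient is 5.

5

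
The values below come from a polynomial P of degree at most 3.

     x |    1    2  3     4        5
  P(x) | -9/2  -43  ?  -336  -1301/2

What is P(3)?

-287/2

On equispaced nodes a degree-3 polynomial has vanishing fourth forward difference, so
  P(1) - 4·P(2) + 6·P(3) - 4·P(4) + P(5) = 0.
Substituting the known values and solving for P(3):
  6·P(3) = -861
  P(3) = -287/2.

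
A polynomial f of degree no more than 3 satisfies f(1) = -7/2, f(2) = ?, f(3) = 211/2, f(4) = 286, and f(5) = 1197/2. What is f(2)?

21

On equispaced nodes a degree-3 polynomial has vanishing fourth forward difference, so
  f(1) - 4·f(2) + 6·f(3) - 4·f(4) + f(5) = 0.
Substituting the known values and solving for f(2):
  -4·f(2) = -84
  f(2) = 21.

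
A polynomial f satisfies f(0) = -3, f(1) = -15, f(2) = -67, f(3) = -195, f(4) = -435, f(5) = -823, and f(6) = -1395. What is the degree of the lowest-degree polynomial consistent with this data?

Forward differences of the values at t = 0, 1, 2, 3, 4, 5, 6:
  f  : -3  -15  -67  -195  -435  -823  -1395
  Δ  : -12  -52  -128  -240  -388  -572
  Δ^2: -40  -76  -112  -148  -184
  Δ^3: -36  -36  -36  -36
  Δ^4: 0  0  0
  Δ^5: 0  0
  Δ^6: 0
The third differences are constant (-36) and nonzero, while all higher differences vanish, so the minimal degree is 3.

3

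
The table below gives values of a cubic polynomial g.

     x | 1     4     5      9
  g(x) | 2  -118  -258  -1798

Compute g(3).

-40

Write g(x) = ax^3 + bx^2 + cx + d. Substituting each data point gives a linear system:
  a + b + c + d = 2
  64a + 16b + 4c + d = -118
  125a + 25b + 5c + d = -258
  729a + 81b + 9c + d = -1798
Solving the system yields a = -3, b = 5, c = -2, d = 2.
So g(x) = -3x^3 + 5x^2 - 2x + 2.
Then g(3) = -40.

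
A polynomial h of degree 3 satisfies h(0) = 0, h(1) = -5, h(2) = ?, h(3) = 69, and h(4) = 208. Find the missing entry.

On equispaced nodes a degree-3 polynomial has vanishing fourth forward difference, so
  h(0) - 4·h(1) + 6·h(2) - 4·h(3) + h(4) = 0.
Substituting the known values and solving for h(2):
  6·h(2) = 48
  h(2) = 8.

8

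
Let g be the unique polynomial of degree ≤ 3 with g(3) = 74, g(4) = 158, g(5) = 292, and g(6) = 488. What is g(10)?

2132

Using the Lagrange interpolation formula with nodes 3, 4, 5, 6:
  L_0(n) = (n - 4)(n - 5)(n - 6) / -6
  L_1(n) = (n - 3)(n - 5)(n - 6) / 2
  L_2(n) = (n - 3)(n - 4)(n - 6) / -2
  L_3(n) = (n - 3)(n - 4)(n - 5) / 6
Then g(n) = 74·L_0(n) + 158·L_1(n) + 292·L_2(n) + 488·L_3(n).
Expanding and collecting terms gives g(n) = 2n^3 + n^2 + 3n + 2.
Evaluating at n = 10: g(10) = 2132.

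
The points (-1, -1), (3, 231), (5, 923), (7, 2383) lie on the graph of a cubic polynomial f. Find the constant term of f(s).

3

Write f(s) = as^3 + bs^2 + cs + d. Substituting each data point gives a linear system:
  -a + b - c + d = -1
  27a + 9b + 3c + d = 231
  125a + 25b + 5c + d = 923
  343a + 49b + 7c + d = 2383
Solving the system yields a = 6, b = 6, c = 4, d = 3.
So f(s) = 6s^3 + 6s^2 + 4s + 3.
The constant term is 3.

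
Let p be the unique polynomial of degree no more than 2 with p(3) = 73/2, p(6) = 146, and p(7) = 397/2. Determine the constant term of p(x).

Write p(x) = ax^2 + bx + c. Substituting each data point gives a linear system:
  9a + 3b + c = 73/2
  36a + 6b + c = 146
  49a + 7b + c = 397/2
Solving the system yields a = 4, b = 1/2, c = -1.
So p(x) = 4x² + (1/2)x - 1.
The constant term is -1.

-1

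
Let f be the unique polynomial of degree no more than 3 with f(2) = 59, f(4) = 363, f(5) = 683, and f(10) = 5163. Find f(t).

Write f(t) = at^3 + bt^2 + ct + d. Substituting each data point gives a linear system:
  8a + 4b + 2c + d = 59
  64a + 16b + 4c + d = 363
  125a + 25b + 5c + d = 683
  1000a + 100b + 10c + d = 5163
Solving the system yields a = 5, b = 1, c = 6, d = 3.
So f(t) = 5t^3 + t^2 + 6t + 3.
Check: f(2) = 59. ✓

f(t) = 5t^3 + t^2 + 6t + 3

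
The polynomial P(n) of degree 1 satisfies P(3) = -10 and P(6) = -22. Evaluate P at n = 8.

-30

Using the Lagrange interpolation formula with nodes 3, 6:
  L_0(n) = (n - 6) / -3
  L_1(n) = (n - 3) / 3
Then P(n) = -10·L_0(n) - 22·L_1(n).
Expanding and collecting terms gives P(n) = -4n + 2.
Evaluating at n = 8: P(8) = -30.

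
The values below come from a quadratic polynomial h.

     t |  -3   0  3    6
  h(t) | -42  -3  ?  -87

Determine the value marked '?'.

The 3 known points determine the degree-2 polynomial uniquely.
Write h(t) = at^2 + bt + c. Substituting each data point gives a linear system:
  9a - 3b + c = -42
  c = -3
  36a + 6b + c = -87
Solving the system yields a = -3, b = 4, c = -3.
So h(t) = -3t^2 + 4t - 3.
Then h(3) = -18.

-18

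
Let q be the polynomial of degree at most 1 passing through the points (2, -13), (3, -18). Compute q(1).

Write q(x) = ax + b. Substituting each data point gives a linear system:
  2a + b = -13
  3a + b = -18
Solving the system yields a = -5, b = -3.
So q(x) = -5x - 3.
Then q(1) = -8.

-8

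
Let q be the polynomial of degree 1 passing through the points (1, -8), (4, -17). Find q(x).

Write q(x) = ax + b. Substituting each data point gives a linear system:
  a + b = -8
  4a + b = -17
Solving the system yields a = -3, b = -5.
So q(x) = -3x - 5.
Check: q(4) = -17. ✓

q(x) = -3x - 5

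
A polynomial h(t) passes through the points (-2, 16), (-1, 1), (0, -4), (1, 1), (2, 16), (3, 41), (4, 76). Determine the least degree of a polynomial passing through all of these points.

Forward differences of the values at t = -2, -1, 0, 1, 2, 3, 4:
  h  : 16  1  -4  1  16  41  76
  Δ  : -15  -5  5  15  25  35
  Δ^2: 10  10  10  10  10
  Δ^3: 0  0  0  0
  Δ^4: 0  0  0
  Δ^5: 0  0
  Δ^6: 0
The second differences are constant (10) and nonzero, while all higher differences vanish, so the minimal degree is 2.

2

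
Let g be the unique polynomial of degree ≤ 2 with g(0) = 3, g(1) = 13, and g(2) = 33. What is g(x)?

g(x) = 5x^2 + 5x + 3

Write g(x) = ax^2 + bx + c. Substituting each data point gives a linear system:
  c = 3
  a + b + c = 13
  4a + 2b + c = 33
Solving the system yields a = 5, b = 5, c = 3.
So g(x) = 5x^2 + 5x + 3.
Check: g(1) = 13. ✓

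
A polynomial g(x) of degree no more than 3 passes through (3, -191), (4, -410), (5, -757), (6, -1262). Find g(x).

g(x) = -5x^3 - 4x^2 - 6x - 2

Write g(x) = ax^3 + bx^2 + cx + d. Substituting each data point gives a linear system:
  27a + 9b + 3c + d = -191
  64a + 16b + 4c + d = -410
  125a + 25b + 5c + d = -757
  216a + 36b + 6c + d = -1262
Solving the system yields a = -5, b = -4, c = -6, d = -2.
So g(x) = -5x³ - 4x² - 6x - 2.
Check: g(5) = -757. ✓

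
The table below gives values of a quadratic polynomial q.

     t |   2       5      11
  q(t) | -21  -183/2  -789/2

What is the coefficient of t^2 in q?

-3

Write q(t) = at^2 + bt + c. Substituting each data point gives a linear system:
  4a + 2b + c = -21
  25a + 5b + c = -183/2
  121a + 11b + c = -789/2
Solving the system yields a = -3, b = -5/2, c = -4.
So q(t) = -3t^2 - (5/2)t - 4.
The leading coefficient is -3.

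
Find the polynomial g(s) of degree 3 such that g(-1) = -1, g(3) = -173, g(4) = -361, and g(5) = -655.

Using the Lagrange interpolation formula with nodes -1, 3, 4, 5:
  L_0(s) = (s - 3)(s - 4)(s - 5) / -120
  L_1(s) = (s + 1)(s - 4)(s - 5) / 8
  L_2(s) = (s + 1)(s - 3)(s - 5) / -5
  L_3(s) = (s + 1)(s - 3)(s - 4) / 12
Then g(s) = -1·L_0(s) - 173·L_1(s) - 361·L_2(s) - 655·L_3(s).
Expanding and collecting terms gives g(s) = -4s³ - 5s² - 5s - 5.
Check: g(-1) = -1. ✓

g(s) = -4s^3 - 5s^2 - 5s - 5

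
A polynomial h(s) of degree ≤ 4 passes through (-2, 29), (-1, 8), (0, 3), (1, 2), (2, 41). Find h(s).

h(s) = 2s^4 + 2s^3 - 5s + 3

Write h(s) = as^4 + bs^3 + cs^2 + ds + e. Substituting each data point gives a linear system:
  16a - 8b + 4c - 2d + e = 29
  a - b + c - d + e = 8
  e = 3
  a + b + c + d + e = 2
  16a + 8b + 4c + 2d + e = 41
Solving the system yields a = 2, b = 2, c = 0, d = -5, e = 3.
So h(s) = 2s⁴ + 2s³ - 5s + 3.
Check: h(-2) = 29. ✓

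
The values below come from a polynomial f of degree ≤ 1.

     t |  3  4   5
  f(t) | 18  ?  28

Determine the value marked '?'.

23

On equispaced nodes a degree-1 polynomial has vanishing second forward difference, so
  f(3) - 2·f(4) + f(5) = 0.
Substituting the known values and solving for f(4):
  -2·f(4) = -46
  f(4) = 23.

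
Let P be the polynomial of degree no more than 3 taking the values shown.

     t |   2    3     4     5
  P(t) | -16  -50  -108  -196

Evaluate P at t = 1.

Forward differences of the values at t = 2, 3, 4, 5:
  P  : -16  -50  -108  -196
  Δ  : -34  -58  -88
  Δ^2: -24  -30
  Δ^3: -6
The third differences are constant, confirming degree 3.
Interpolating (Newton forward form) and evaluating at t = 1 gives P(1) = 0.

0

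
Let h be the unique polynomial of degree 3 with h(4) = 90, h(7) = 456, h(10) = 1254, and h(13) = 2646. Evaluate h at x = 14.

3270

Using the Lagrange interpolation formula with nodes 4, 7, 10, 13:
  L_0(x) = (x - 7)(x - 10)(x - 13) / -162
  L_1(x) = (x - 4)(x - 10)(x - 13) / 54
  L_2(x) = (x - 4)(x - 7)(x - 13) / -54
  L_3(x) = (x - 4)(x - 7)(x - 10) / 162
Then h(x) = 90·L_0(x) + 456·L_1(x) + 1254·L_2(x) + 2646·L_3(x).
Expanding and collecting terms gives h(x) = x^3 + 3x^2 - 4x - 6.
Evaluating at x = 14: h(14) = 3270.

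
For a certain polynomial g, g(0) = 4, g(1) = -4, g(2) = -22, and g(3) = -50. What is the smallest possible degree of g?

Forward differences of the values at s = 0, 1, 2, 3:
  g  : 4  -4  -22  -50
  Δ  : -8  -18  -28
  Δ^2: -10  -10
  Δ^3: 0
The second differences are constant (-10) and nonzero, while all higher differences vanish, so the minimal degree is 2.

2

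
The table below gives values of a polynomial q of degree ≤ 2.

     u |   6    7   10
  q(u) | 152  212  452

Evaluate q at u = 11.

552

Using the Lagrange interpolation formula with nodes 6, 7, 10:
  L_0(u) = (u - 7)(u - 10) / 4
  L_1(u) = (u - 6)(u - 10) / -3
  L_2(u) = (u - 6)(u - 7) / 12
Then q(u) = 152·L_0(u) + 212·L_1(u) + 452·L_2(u).
Expanding and collecting terms gives q(u) = 5u² - 5u + 2.
Evaluating at u = 11: q(11) = 552.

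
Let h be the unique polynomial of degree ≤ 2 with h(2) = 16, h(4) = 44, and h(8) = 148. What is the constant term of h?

Write h(x) = ax^2 + bx + c. Substituting each data point gives a linear system:
  4a + 2b + c = 16
  16a + 4b + c = 44
  64a + 8b + c = 148
Solving the system yields a = 2, b = 2, c = 4.
So h(x) = 2x² + 2x + 4.
The constant term is 4.

4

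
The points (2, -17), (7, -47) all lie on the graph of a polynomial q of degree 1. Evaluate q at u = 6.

Write q(u) = au + b. Substituting each data point gives a linear system:
  2a + b = -17
  7a + b = -47
Solving the system yields a = -6, b = -5.
So q(u) = -6u - 5.
Then q(6) = -41.

-41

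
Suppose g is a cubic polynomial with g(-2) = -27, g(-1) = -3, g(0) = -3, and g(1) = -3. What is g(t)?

Write g(t) = at^3 + bt^2 + ct + d. Substituting each data point gives a linear system:
  -8a + 4b - 2c + d = -27
  -a + b - c + d = -3
  d = -3
  a + b + c + d = -3
Solving the system yields a = 4, b = 0, c = -4, d = -3.
So g(t) = 4t^3 - 4t - 3.
Check: g(0) = -3. ✓

g(t) = 4t^3 - 4t - 3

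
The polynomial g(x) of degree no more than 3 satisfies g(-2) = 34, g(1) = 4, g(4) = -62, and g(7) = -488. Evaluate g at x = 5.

-148

Forward differences of the values at x = -2, 1, 4, 7:
  g  : 34  4  -62  -488
  Δ  : -30  -66  -426
  Δ^2: -36  -360
  Δ^3: -324
The third differences are constant, confirming degree 3.
Interpolating (Newton forward form) and evaluating at x = 5 gives g(5) = -148.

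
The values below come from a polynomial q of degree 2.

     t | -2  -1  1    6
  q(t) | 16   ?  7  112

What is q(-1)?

The 3 known points determine the degree-2 polynomial uniquely.
Write q(t) = at^2 + bt + c. Substituting each data point gives a linear system:
  4a - 2b + c = 16
  a + b + c = 7
  36a + 6b + c = 112
Solving the system yields a = 3, b = 0, c = 4.
So q(t) = 3t^2 + 4.
Then q(-1) = 7.

7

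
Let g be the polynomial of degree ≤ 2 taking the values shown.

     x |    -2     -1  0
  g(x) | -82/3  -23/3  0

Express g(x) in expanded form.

g(x) = -6x^2 + (5/3)x

Write g(x) = ax^2 + bx + c. Substituting each data point gives a linear system:
  4a - 2b + c = -82/3
  a - b + c = -23/3
  c = 0
Solving the system yields a = -6, b = 5/3, c = 0.
So g(x) = -6x² + (5/3)x.
Check: g(-2) = -82/3. ✓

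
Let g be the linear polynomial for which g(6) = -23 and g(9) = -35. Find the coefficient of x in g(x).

Write g(x) = ax + b. Substituting each data point gives a linear system:
  6a + b = -23
  9a + b = -35
Solving the system yields a = -4, b = 1.
So g(x) = -4x + 1.
The leading coefficient is -4.

-4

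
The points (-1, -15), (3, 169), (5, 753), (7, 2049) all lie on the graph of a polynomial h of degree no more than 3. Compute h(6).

1294

Write h(x) = ax^3 + bx^2 + cx + d. Substituting each data point gives a linear system:
  -a + b - c + d = -15
  27a + 9b + 3c + d = 169
  125a + 25b + 5c + d = 753
  343a + 49b + 7c + d = 2049
Solving the system yields a = 6, b = -1, c = 6, d = -2.
So h(x) = 6x^3 - x^2 + 6x - 2.
Then h(6) = 1294.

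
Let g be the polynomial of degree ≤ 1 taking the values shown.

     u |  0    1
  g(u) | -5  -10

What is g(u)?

Write g(u) = au + b. Substituting each data point gives a linear system:
  b = -5
  a + b = -10
Solving the system yields a = -5, b = -5.
So g(u) = -5u - 5.
Check: g(1) = -10. ✓

g(u) = -5u - 5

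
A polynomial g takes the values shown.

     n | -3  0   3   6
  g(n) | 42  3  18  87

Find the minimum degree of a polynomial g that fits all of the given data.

Forward differences of the values at n = -3, 0, 3, 6:
  g  : 42  3  18  87
  Δ  : -39  15  69
  Δ^2: 54  54
  Δ^3: 0
The second differences are constant (54) and nonzero, while all higher differences vanish, so the minimal degree is 2.

2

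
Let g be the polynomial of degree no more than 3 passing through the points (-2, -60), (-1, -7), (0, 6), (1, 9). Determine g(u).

Write g(u) = au^3 + bu^2 + cu + d. Substituting each data point gives a linear system:
  -8a + 4b - 2c + d = -60
  -a + b - c + d = -7
  d = 6
  a + b + c + d = 9
Solving the system yields a = 5, b = -5, c = 3, d = 6.
So g(u) = 5u³ - 5u² + 3u + 6.
Check: g(1) = 9. ✓

g(u) = 5u^3 - 5u^2 + 3u + 6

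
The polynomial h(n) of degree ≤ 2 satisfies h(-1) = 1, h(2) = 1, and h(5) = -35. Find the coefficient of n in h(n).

2

Write h(n) = an^2 + bn + c. Substituting each data point gives a linear system:
  a - b + c = 1
  4a + 2b + c = 1
  25a + 5b + c = -35
Solving the system yields a = -2, b = 2, c = 5.
So h(n) = -2n² + 2n + 5.
The coefficient of n is 2.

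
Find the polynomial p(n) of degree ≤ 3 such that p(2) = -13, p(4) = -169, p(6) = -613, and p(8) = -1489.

Write p(n) = an^3 + bn^2 + cn + d. Substituting each data point gives a linear system:
  8a + 4b + 2c + d = -13
  64a + 16b + 4c + d = -169
  216a + 36b + 6c + d = -613
  512a + 64b + 8c + d = -1489
Solving the system yields a = -3, b = 0, c = 6, d = -1.
So p(n) = -3n^3 + 6n - 1.
Check: p(6) = -613. ✓

p(n) = -3n^3 + 6n - 1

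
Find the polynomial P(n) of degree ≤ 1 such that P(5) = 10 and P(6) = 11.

P(n) = n + 5

Using the Lagrange interpolation formula with nodes 5, 6:
  L_0(n) = (n - 6) / -1
  L_1(n) = (n - 5) / 1
Then P(n) = 10·L_0(n) + 11·L_1(n).
Expanding and collecting terms gives P(n) = n + 5.
Check: P(6) = 11. ✓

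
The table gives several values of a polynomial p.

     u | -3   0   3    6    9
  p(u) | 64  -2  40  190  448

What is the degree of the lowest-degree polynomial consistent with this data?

2

Forward differences of the values at u = -3, 0, 3, 6, 9:
  p  : 64  -2  40  190  448
  Δ  : -66  42  150  258
  Δ^2: 108  108  108
  Δ^3: 0  0
  Δ^4: 0
The second differences are constant (108) and nonzero, while all higher differences vanish, so the minimal degree is 2.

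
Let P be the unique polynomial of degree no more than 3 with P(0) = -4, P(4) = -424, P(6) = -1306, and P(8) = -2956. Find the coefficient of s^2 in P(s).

Write P(s) = as^3 + bs^2 + cs + d. Substituting each data point gives a linear system:
  d = -4
  64a + 16b + 4c + d = -424
  216a + 36b + 6c + d = -1306
  512a + 64b + 8c + d = -2956
Solving the system yields a = -5, b = -6, c = -1, d = -4.
So P(s) = -5s³ - 6s² - s - 4.
The coefficient of s^2 is -6.

-6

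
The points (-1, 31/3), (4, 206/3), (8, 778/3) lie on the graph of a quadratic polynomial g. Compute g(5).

313/3

Write g(x) = ax^2 + bx + c. Substituting each data point gives a linear system:
  a - b + c = 31/3
  16a + 4b + c = 206/3
  64a + 8b + c = 778/3
Solving the system yields a = 4, b = -1/3, c = 6.
So g(x) = 4x² - (1/3)x + 6.
Then g(5) = 313/3.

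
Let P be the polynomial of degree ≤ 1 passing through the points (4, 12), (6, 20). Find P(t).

Write P(t) = at + b. Substituting each data point gives a linear system:
  4a + b = 12
  6a + b = 20
Solving the system yields a = 4, b = -4.
So P(t) = 4t - 4.
Check: P(4) = 12. ✓

P(t) = 4t - 4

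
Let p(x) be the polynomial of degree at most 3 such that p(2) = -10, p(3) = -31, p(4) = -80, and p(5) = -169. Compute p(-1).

5

Using the Lagrange interpolation formula with nodes 2, 3, 4, 5:
  L_0(x) = (x - 3)(x - 4)(x - 5) / -6
  L_1(x) = (x - 2)(x - 4)(x - 5) / 2
  L_2(x) = (x - 2)(x - 3)(x - 5) / -2
  L_3(x) = (x - 2)(x - 3)(x - 4) / 6
Then p(x) = -10·L_0(x) - 31·L_1(x) - 80·L_2(x) - 169·L_3(x).
Expanding and collecting terms gives p(x) = -2x³ + 4x² - 3x - 4.
Evaluating at x = -1: p(-1) = 5.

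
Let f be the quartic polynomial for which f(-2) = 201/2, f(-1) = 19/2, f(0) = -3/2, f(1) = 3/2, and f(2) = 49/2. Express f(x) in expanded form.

f(x) = 3x^4 - 5x^3 + 4x^2 + x - 3/2

Write f(x) = ax^4 + bx^3 + cx^2 + dx + e. Substituting each data point gives a linear system:
  16a - 8b + 4c - 2d + e = 201/2
  a - b + c - d + e = 19/2
  e = -3/2
  a + b + c + d + e = 3/2
  16a + 8b + 4c + 2d + e = 49/2
Solving the system yields a = 3, b = -5, c = 4, d = 1, e = -3/2.
So f(x) = 3x^4 - 5x^3 + 4x^2 + x - 3/2.
Check: f(-2) = 201/2. ✓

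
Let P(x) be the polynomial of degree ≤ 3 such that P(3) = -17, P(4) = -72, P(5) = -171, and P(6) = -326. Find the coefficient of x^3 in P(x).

-2

Write P(x) = ax^3 + bx^2 + cx + d. Substituting each data point gives a linear system:
  27a + 9b + 3c + d = -17
  64a + 16b + 4c + d = -72
  125a + 25b + 5c + d = -171
  216a + 36b + 6c + d = -326
Solving the system yields a = -2, b = 2, c = 5, d = 4.
So P(x) = -2x^3 + 2x^2 + 5x + 4.
The leading coefficient is -2.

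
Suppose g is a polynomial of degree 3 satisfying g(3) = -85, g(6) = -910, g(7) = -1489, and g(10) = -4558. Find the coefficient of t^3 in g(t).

-5

Write g(t) = at^3 + bt^2 + ct + d. Substituting each data point gives a linear system:
  27a + 9b + 3c + d = -85
  216a + 36b + 6c + d = -910
  343a + 49b + 7c + d = -1489
  1000a + 100b + 10c + d = -4558
Solving the system yields a = -5, b = 4, c = 4, d = 2.
So g(t) = -5t³ + 4t² + 4t + 2.
The leading coefficient is -5.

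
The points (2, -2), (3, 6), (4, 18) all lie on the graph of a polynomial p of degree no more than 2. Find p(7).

78

Using the Lagrange interpolation formula with nodes 2, 3, 4:
  L_0(x) = (x - 3)(x - 4) / 2
  L_1(x) = (x - 2)(x - 4) / -1
  L_2(x) = (x - 2)(x - 3) / 2
Then p(x) = -2·L_0(x) + 6·L_1(x) + 18·L_2(x).
Expanding and collecting terms gives p(x) = 2x^2 - 2x - 6.
Evaluating at x = 7: p(7) = 78.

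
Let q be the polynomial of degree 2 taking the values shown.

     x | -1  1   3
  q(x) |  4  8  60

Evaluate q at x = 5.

160

Using the Lagrange interpolation formula with nodes -1, 1, 3:
  L_0(x) = (x - 1)(x - 3) / 8
  L_1(x) = (x + 1)(x - 3) / -4
  L_2(x) = (x + 1)(x - 1) / 8
Then q(x) = 4·L_0(x) + 8·L_1(x) + 60·L_2(x).
Expanding and collecting terms gives q(x) = 6x^2 + 2x.
Evaluating at x = 5: q(5) = 160.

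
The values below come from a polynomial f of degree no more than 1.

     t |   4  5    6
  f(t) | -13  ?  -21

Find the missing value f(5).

-17

On equispaced nodes a degree-1 polynomial has vanishing second forward difference, so
  f(4) - 2·f(5) + f(6) = 0.
Substituting the known values and solving for f(5):
  -2·f(5) = 34
  f(5) = -17.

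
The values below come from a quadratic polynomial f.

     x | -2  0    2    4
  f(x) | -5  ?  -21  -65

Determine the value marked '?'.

-1

The 3 known points determine the degree-2 polynomial uniquely.
Write f(x) = ax^2 + bx + c. Substituting each data point gives a linear system:
  4a - 2b + c = -5
  4a + 2b + c = -21
  16a + 4b + c = -65
Solving the system yields a = -3, b = -4, c = -1.
So f(x) = -3x^2 - 4x - 1.
Then f(0) = -1.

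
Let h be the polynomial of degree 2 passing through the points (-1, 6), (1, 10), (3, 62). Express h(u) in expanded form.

Write h(u) = au^2 + bu + c. Substituting each data point gives a linear system:
  a - b + c = 6
  a + b + c = 10
  9a + 3b + c = 62
Solving the system yields a = 6, b = 2, c = 2.
So h(u) = 6u^2 + 2u + 2.
Check: h(-1) = 6. ✓

h(u) = 6u^2 + 2u + 2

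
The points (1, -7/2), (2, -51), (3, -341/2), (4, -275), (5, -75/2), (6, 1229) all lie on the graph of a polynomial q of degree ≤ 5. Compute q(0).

5

Forward differences of the values at n = 1, 2, 3, 4, 5, 6:
  q  : -7/2  -51  -341/2  -275  -75/2  1229
  Δ  : -95/2  -239/2  -209/2  475/2  2533/2
  Δ^2: -72  15  342  1029
  Δ^3: 87  327  687
  Δ^4: 240  360
  Δ^5: 120
The fifth differences are constant, confirming degree 5.
Interpolating (Newton forward form) and evaluating at n = 0 gives q(0) = 5.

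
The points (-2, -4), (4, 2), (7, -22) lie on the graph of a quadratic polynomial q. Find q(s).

q(s) = -s^2 + 3s + 6

Write q(s) = as^2 + bs + c. Substituting each data point gives a linear system:
  4a - 2b + c = -4
  16a + 4b + c = 2
  49a + 7b + c = -22
Solving the system yields a = -1, b = 3, c = 6.
So q(s) = -s^2 + 3s + 6.
Check: q(7) = -22. ✓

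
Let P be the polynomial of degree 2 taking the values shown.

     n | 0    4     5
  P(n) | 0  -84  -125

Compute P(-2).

Using the Lagrange interpolation formula with nodes 0, 4, 5:
  L_0(n) = (n - 4)(n - 5) / 20
  L_1(n) = n(n - 5) / -4
  L_2(n) = n(n - 4) / 5
Then P(n) = 0·L_0(n) - 84·L_1(n) - 125·L_2(n).
Expanding and collecting terms gives P(n) = -4n^2 - 5n.
Evaluating at n = -2: P(-2) = -6.

-6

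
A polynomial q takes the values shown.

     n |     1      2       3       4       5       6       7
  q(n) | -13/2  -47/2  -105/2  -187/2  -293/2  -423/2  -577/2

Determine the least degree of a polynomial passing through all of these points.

2

Forward differences of the values at n = 1, 2, 3, 4, 5, 6, 7:
  q  : -13/2  -47/2  -105/2  -187/2  -293/2  -423/2  -577/2
  Δ  : -17  -29  -41  -53  -65  -77
  Δ^2: -12  -12  -12  -12  -12
  Δ^3: 0  0  0  0
  Δ^4: 0  0  0
  Δ^5: 0  0
  Δ^6: 0
The second differences are constant (-12) and nonzero, while all higher differences vanish, so the minimal degree is 2.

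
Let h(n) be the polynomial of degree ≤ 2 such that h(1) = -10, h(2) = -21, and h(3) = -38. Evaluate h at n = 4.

Forward differences of the values at n = 1, 2, 3:
  h  : -10  -21  -38
  Δ  : -11  -17
  Δ^2: -6
The second differences are constant, confirming degree 2.
Interpolating (Newton forward form) and evaluating at n = 4 gives h(4) = -61.

-61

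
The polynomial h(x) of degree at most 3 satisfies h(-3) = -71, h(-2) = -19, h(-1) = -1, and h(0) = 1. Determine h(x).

h(x) = 3x^3 + x^2 + 1

Using the Lagrange interpolation formula with nodes -3, -2, -1, 0:
  L_0(x) = (x + 2)(x + 1)x / -6
  L_1(x) = (x + 3)(x + 1)x / 2
  L_2(x) = (x + 3)(x + 2)x / -2
  L_3(x) = (x + 3)(x + 2)(x + 1) / 6
Then h(x) = -71·L_0(x) - 19·L_1(x) - 1·L_2(x) + 1·L_3(x).
Expanding and collecting terms gives h(x) = 3x^3 + x^2 + 1.
Check: h(-1) = -1. ✓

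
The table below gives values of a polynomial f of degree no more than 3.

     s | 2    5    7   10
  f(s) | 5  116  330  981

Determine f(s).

f(s) = s^3 - 2s + 1

Using the Lagrange interpolation formula with nodes 2, 5, 7, 10:
  L_0(s) = (s - 5)(s - 7)(s - 10) / -120
  L_1(s) = (s - 2)(s - 7)(s - 10) / 30
  L_2(s) = (s - 2)(s - 5)(s - 10) / -30
  L_3(s) = (s - 2)(s - 5)(s - 7) / 120
Then f(s) = 5·L_0(s) + 116·L_1(s) + 330·L_2(s) + 981·L_3(s).
Expanding and collecting terms gives f(s) = s³ - 2s + 1.
Check: f(2) = 5. ✓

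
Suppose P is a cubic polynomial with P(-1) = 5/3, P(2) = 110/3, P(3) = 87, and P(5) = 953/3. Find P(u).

Write P(u) = au^3 + bu^2 + cu + d. Substituting each data point gives a linear system:
  -a + b - c + d = 5/3
  8a + 4b + 2c + d = 110/3
  27a + 9b + 3c + d = 87
  125a + 25b + 5c + d = 953/3
Solving the system yields a = 2, b = 5/3, c = 4, d = 6.
So P(u) = 2u^3 + (5/3)u^2 + 4u + 6.
Check: P(5) = 953/3. ✓

P(u) = 2u^3 + (5/3)u^2 + 4u + 6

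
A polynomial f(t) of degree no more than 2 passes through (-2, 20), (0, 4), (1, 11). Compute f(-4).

76

Using the Lagrange interpolation formula with nodes -2, 0, 1:
  L_0(t) = t(t - 1) / 6
  L_1(t) = (t + 2)(t - 1) / -2
  L_2(t) = (t + 2)t / 3
Then f(t) = 20·L_0(t) + 4·L_1(t) + 11·L_2(t).
Expanding and collecting terms gives f(t) = 5t^2 + 2t + 4.
Evaluating at t = -4: f(-4) = 76.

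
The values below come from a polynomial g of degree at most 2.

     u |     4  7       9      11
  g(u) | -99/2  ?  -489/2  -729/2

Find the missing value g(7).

The 3 known points determine the degree-2 polynomial uniquely.
Write g(u) = au^2 + bu + c. Substituting each data point gives a linear system:
  16a + 4b + c = -99/2
  81a + 9b + c = -489/2
  121a + 11b + c = -729/2
Solving the system yields a = -3, b = 0, c = -3/2.
So g(u) = -3u^2 - 3/2.
Then g(7) = -297/2.

-297/2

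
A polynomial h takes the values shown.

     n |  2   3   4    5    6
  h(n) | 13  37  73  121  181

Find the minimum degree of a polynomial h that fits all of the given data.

2

Forward differences of the values at n = 2, 3, 4, 5, 6:
  h  : 13  37  73  121  181
  Δ  : 24  36  48  60
  Δ^2: 12  12  12
  Δ^3: 0  0
  Δ^4: 0
The second differences are constant (12) and nonzero, while all higher differences vanish, so the minimal degree is 2.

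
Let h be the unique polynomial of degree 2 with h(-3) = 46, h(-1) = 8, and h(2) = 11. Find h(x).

Using the Lagrange interpolation formula with nodes -3, -1, 2:
  L_0(x) = (x + 1)(x - 2) / 10
  L_1(x) = (x + 3)(x - 2) / -6
  L_2(x) = (x + 3)(x + 1) / 15
Then h(x) = 46·L_0(x) + 8·L_1(x) + 11·L_2(x).
Expanding and collecting terms gives h(x) = 4x² - 3x + 1.
Check: h(-3) = 46. ✓

h(x) = 4x^2 - 3x + 1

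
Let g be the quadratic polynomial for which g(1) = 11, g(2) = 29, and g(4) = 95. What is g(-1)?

Using the Lagrange interpolation formula with nodes 1, 2, 4:
  L_0(n) = (n - 2)(n - 4) / 3
  L_1(n) = (n - 1)(n - 4) / -2
  L_2(n) = (n - 1)(n - 2) / 6
Then g(n) = 11·L_0(n) + 29·L_1(n) + 95·L_2(n).
Expanding and collecting terms gives g(n) = 5n² + 3n + 3.
Evaluating at n = -1: g(-1) = 5.

5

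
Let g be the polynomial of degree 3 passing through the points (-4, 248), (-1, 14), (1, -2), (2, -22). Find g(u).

Using the Lagrange interpolation formula with nodes -4, -1, 1, 2:
  L_0(u) = (u + 1)(u - 1)(u - 2) / -90
  L_1(u) = (u + 4)(u - 1)(u - 2) / 18
  L_2(u) = (u + 4)(u + 1)(u - 2) / -10
  L_3(u) = (u + 4)(u + 1)(u - 1) / 18
Then g(u) = 248·L_0(u) + 14·L_1(u) - 2·L_2(u) - 22·L_3(u).
Expanding and collecting terms gives g(u) = -3u^3 + 2u^2 - 5u + 4.
Check: g(-4) = 248. ✓

g(u) = -3u^3 + 2u^2 - 5u + 4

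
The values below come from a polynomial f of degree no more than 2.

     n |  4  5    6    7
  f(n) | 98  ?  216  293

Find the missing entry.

On equispaced nodes a degree-2 polynomial has vanishing third forward difference, so
  - f(4) + 3·f(5) - 3·f(6) + f(7) = 0.
Substituting the known values and solving for f(5):
  3·f(5) = 453
  f(5) = 151.

151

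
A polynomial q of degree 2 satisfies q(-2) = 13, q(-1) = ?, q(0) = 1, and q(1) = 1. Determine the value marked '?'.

On equispaced nodes a degree-2 polynomial has vanishing third forward difference, so
  - q(-2) + 3·q(-1) - 3·q(0) + q(1) = 0.
Substituting the known values and solving for q(-1):
  3·q(-1) = 15
  q(-1) = 5.

5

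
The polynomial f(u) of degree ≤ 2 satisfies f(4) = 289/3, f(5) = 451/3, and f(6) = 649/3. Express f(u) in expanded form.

Using the Lagrange interpolation formula with nodes 4, 5, 6:
  L_0(u) = (u - 5)(u - 6) / 2
  L_1(u) = (u - 4)(u - 6) / -1
  L_2(u) = (u - 4)(u - 5) / 2
Then f(u) = 289/3·L_0(u) + 451/3·L_1(u) + 649/3·L_2(u).
Expanding and collecting terms gives f(u) = 6u^2 + 1/3.
Check: f(4) = 289/3. ✓

f(u) = 6u^2 + 1/3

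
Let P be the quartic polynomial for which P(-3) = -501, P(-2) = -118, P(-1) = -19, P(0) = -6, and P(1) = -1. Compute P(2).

Write P(u) = au^4 + bu^3 + cu^2 + du + e. Substituting each data point gives a linear system:
  81a - 27b + 9c - 3d + e = -501
  16a - 8b + 4c - 2d + e = -118
  a - b + c - d + e = -19
  e = -6
  a + b + c + d + e = -1
Solving the system yields a = -5, b = 3, c = 1, d = 6, e = -6.
So P(u) = -5u⁴ + 3u³ + u² + 6u - 6.
Then P(2) = -46.

-46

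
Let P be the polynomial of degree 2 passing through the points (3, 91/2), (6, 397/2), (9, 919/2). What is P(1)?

Forward differences of the values at u = 3, 6, 9:
  P  : 91/2  397/2  919/2
  Δ  : 153  261
  Δ^2: 108
The second differences are constant, confirming degree 2.
Interpolating (Newton forward form) and evaluating at u = 1 gives P(1) = 7/2.

7/2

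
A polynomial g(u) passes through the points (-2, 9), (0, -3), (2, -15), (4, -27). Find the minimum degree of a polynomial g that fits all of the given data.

Forward differences of the values at u = -2, 0, 2, 4:
  g  : 9  -3  -15  -27
  Δ  : -12  -12  -12
  Δ^2: 0  0
  Δ^3: 0
The first differences are constant (-12) and nonzero, while all higher differences vanish, so the minimal degree is 1.

1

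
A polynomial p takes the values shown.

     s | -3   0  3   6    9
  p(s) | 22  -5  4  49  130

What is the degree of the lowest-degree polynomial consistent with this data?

Forward differences of the values at s = -3, 0, 3, 6, 9:
  p  : 22  -5  4  49  130
  Δ  : -27  9  45  81
  Δ^2: 36  36  36
  Δ^3: 0  0
  Δ^4: 0
The second differences are constant (36) and nonzero, while all higher differences vanish, so the minimal degree is 2.

2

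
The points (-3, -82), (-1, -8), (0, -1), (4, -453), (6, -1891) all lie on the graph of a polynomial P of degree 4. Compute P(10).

-12471

Using the Lagrange interpolation formula with nodes -3, -1, 0, 4, 6:
  L_0(s) = (s + 1)s(s - 4)(s - 6) / 378
  L_1(s) = (s + 3)s(s - 4)(s - 6) / -70
  L_2(s) = (s + 3)(s + 1)(s - 4)(s - 6) / 72
  L_3(s) = (s + 3)(s + 1)s(s - 6) / -280
  L_4(s) = (s + 3)(s + 1)s(s - 4) / 756
Then P(s) = -82·L_0(s) - 8·L_1(s) - 1·L_2(s) - 453·L_3(s) - 1891·L_4(s).
Expanding and collecting terms gives P(s) = -s^4 - 2s^3 - 5s^2 + 3s - 1.
Evaluating at s = 10: P(10) = -12471.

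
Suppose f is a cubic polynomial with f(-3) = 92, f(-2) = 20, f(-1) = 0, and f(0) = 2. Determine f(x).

Write f(x) = ax^3 + bx^2 + cx + d. Substituting each data point gives a linear system:
  -27a + 9b - 3c + d = 92
  -8a + 4b - 2c + d = 20
  -a + b - c + d = 0
  d = 2
Solving the system yields a = -5, b = -4, c = 3, d = 2.
So f(x) = -5x^3 - 4x^2 + 3x + 2.
Check: f(0) = 2. ✓

f(x) = -5x^3 - 4x^2 + 3x + 2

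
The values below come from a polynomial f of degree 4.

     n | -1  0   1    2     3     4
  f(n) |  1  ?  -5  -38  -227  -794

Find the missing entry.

-2

The 5 known points determine the degree-4 polynomial uniquely.
Write f(n) = an^4 + bn^3 + cn^2 + dn + e. Substituting each data point gives a linear system:
  a - b + c - d + e = 1
  a + b + c + d + e = -5
  16a + 8b + 4c + 2d + e = -38
  81a + 27b + 9c + 3d + e = -227
  256a + 64b + 16c + 4d + e = -794
Solving the system yields a = -4, b = 3, c = 4, d = -6, e = -2.
So f(n) = -4n^4 + 3n^3 + 4n^2 - 6n - 2.
Then f(0) = -2.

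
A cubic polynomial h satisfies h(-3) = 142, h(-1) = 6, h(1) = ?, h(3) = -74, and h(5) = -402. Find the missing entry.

The 4 known points determine the degree-3 polynomial uniquely.
Write h(x) = ax^3 + bx^2 + cx + d. Substituting each data point gives a linear system:
  -27a + 9b - 3c + d = 142
  -a + b - c + d = 6
  27a + 9b + 3c + d = -74
  125a + 25b + 5c + d = -402
Solving the system yields a = -4, b = 4, c = 0, d = -2.
So h(x) = -4x^3 + 4x^2 - 2.
Then h(1) = -2.

-2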